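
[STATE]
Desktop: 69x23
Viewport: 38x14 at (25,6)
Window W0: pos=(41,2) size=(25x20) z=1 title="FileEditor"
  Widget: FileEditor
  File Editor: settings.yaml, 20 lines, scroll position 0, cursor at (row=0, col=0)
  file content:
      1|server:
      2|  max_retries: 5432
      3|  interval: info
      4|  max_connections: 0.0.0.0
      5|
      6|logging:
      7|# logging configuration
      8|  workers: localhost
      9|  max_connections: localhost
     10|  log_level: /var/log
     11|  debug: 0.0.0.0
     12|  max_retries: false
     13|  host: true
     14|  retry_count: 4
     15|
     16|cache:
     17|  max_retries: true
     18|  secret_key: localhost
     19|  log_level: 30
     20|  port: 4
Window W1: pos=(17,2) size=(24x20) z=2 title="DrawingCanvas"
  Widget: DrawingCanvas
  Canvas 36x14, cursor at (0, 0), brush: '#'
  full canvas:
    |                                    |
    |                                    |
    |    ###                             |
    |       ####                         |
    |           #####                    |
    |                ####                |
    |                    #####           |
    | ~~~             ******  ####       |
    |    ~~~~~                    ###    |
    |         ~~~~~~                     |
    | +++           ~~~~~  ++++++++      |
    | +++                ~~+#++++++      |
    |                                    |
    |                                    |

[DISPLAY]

               ┃┃  max_retries: 5432  
               ┃┃  interval: info     
####           ┃┃  max_connections: 0.
    #####      ┃┃                     
         ####  ┃┃logging:             
             ##┃┃# logging configurati
          *****┃┃  workers: localhost 
~~             ┃┃  max_connections: lo
  ~~~~~~       ┃┃  log_level: /var/log
        ~~~~~  ┃┃  debug: 0.0.0.0     
             ~~┃┃  max_retries: false 
               ┃┃  host: true         
               ┃┃  retry_count: 4     
               ┃┃                     


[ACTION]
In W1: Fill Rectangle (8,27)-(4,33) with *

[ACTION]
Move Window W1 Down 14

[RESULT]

               ┃┃  max_retries: 5432  
               ┃┃  interval: info     
               ┃┃  max_connections: 0.
####           ┃┃                     
    #####      ┃┃logging:             
         ####  ┃┃# logging configurati
             ##┃┃  workers: localhost 
          *****┃┃  max_connections: lo
~~             ┃┃  log_level: /var/log
  ~~~~~~       ┃┃  debug: 0.0.0.0     
        ~~~~~  ┃┃  max_retries: false 
             ~~┃┃  host: true         
               ┃┃  retry_count: 4     
               ┃┃                     


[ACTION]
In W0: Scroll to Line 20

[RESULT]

               ┃┃logging:             
               ┃┃# logging configurati
               ┃┃  workers: localhost 
####           ┃┃  max_connections: lo
    #####      ┃┃  log_level: /var/log
         ####  ┃┃  debug: 0.0.0.0     
             ##┃┃  max_retries: false 
          *****┃┃  host: true         
~~             ┃┃  retry_count: 4     
  ~~~~~~       ┃┃                     
        ~~~~~  ┃┃cache:               
             ~~┃┃  max_retries: true  
               ┃┃  secret_key: localho
               ┃┃  log_level: 30      


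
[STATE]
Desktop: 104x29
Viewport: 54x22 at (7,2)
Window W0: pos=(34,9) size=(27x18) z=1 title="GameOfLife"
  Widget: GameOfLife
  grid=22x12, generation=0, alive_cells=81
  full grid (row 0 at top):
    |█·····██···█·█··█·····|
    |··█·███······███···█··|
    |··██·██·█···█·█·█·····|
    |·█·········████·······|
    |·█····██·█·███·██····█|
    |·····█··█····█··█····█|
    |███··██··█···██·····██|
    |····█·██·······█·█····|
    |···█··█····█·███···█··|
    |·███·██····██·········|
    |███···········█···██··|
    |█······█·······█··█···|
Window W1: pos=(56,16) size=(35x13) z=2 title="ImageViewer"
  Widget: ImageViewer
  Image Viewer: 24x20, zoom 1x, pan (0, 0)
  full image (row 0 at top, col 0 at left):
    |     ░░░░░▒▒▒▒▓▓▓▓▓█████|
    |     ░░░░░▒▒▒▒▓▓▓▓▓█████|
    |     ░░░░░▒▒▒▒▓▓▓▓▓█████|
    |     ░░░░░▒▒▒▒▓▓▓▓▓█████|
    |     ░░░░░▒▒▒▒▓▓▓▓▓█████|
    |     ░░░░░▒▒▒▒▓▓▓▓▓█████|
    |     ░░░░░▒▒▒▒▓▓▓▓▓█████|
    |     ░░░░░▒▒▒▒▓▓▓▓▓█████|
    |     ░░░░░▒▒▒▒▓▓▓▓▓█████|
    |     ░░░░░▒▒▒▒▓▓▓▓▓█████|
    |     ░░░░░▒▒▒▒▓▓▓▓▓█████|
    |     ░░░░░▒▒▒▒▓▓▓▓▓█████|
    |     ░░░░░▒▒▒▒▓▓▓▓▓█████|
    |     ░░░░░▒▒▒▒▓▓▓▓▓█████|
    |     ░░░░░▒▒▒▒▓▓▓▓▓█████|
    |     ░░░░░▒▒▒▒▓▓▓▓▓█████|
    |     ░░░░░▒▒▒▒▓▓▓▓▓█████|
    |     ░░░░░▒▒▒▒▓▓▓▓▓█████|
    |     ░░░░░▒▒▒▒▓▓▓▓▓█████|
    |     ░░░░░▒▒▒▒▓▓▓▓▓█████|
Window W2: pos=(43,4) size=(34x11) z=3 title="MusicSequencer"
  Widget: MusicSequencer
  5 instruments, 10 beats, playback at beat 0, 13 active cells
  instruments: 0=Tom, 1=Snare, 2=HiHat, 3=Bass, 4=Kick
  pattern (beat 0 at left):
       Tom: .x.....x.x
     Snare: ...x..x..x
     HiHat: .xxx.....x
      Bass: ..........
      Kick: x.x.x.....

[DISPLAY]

                                                      
                                                      
                                    ┏━━━━━━━━━━━━━━━━━
                                    ┃ MusicSequencer  
                                    ┠─────────────────
                                    ┃      ▼123456789 
                                    ┃   Tom·█·····█·█ 
                           ┏━━━━━━━━┃ Snare···█··█··█ 
                           ┃ GameOfL┃ HiHat·███·····█ 
                           ┠────────┃  Bass·········· 
                           ┃Gen: 0  ┃  Kick█·█·█····· 
                           ┃█·····██┃                 
                           ┃··█·███·┗━━━━━━━━━━━━━━━━━
                           ┃··██·██·█···█·█·█·····   ┃
                           ┃·█·········████······┏━━━━
                           ┃·█····██·█·███·██····┃ Ima
                           ┃·····█··█····█··█····┠────
                           ┃███··██··█···██·····█┃    
                           ┃····█·██·······█·█···┃    
                           ┃···█··█····█·███···█·┃    
                           ┃·███·██····██········┃    
                           ┃███···········█···██·┃    


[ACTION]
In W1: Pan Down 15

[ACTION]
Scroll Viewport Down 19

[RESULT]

                                    ┃      ▼123456789 
                                    ┃   Tom·█·····█·█ 
                           ┏━━━━━━━━┃ Snare···█··█··█ 
                           ┃ GameOfL┃ HiHat·███·····█ 
                           ┠────────┃  Bass·········· 
                           ┃Gen: 0  ┃  Kick█·█·█····· 
                           ┃█·····██┃                 
                           ┃··█·███·┗━━━━━━━━━━━━━━━━━
                           ┃··██·██·█···█·█·█·····   ┃
                           ┃·█·········████······┏━━━━
                           ┃·█····██·█·███·██····┃ Ima
                           ┃·····█··█····█··█····┠────
                           ┃███··██··█···██·····█┃    
                           ┃····█·██·······█·█···┃    
                           ┃···█··█····█·███···█·┃    
                           ┃·███·██····██········┃    
                           ┃███···········█···██·┃    
                           ┃█······█·······█··█··┃    
                           ┃                     ┃    
                           ┗━━━━━━━━━━━━━━━━━━━━━┃    
                                                 ┃    
                                                 ┗━━━━


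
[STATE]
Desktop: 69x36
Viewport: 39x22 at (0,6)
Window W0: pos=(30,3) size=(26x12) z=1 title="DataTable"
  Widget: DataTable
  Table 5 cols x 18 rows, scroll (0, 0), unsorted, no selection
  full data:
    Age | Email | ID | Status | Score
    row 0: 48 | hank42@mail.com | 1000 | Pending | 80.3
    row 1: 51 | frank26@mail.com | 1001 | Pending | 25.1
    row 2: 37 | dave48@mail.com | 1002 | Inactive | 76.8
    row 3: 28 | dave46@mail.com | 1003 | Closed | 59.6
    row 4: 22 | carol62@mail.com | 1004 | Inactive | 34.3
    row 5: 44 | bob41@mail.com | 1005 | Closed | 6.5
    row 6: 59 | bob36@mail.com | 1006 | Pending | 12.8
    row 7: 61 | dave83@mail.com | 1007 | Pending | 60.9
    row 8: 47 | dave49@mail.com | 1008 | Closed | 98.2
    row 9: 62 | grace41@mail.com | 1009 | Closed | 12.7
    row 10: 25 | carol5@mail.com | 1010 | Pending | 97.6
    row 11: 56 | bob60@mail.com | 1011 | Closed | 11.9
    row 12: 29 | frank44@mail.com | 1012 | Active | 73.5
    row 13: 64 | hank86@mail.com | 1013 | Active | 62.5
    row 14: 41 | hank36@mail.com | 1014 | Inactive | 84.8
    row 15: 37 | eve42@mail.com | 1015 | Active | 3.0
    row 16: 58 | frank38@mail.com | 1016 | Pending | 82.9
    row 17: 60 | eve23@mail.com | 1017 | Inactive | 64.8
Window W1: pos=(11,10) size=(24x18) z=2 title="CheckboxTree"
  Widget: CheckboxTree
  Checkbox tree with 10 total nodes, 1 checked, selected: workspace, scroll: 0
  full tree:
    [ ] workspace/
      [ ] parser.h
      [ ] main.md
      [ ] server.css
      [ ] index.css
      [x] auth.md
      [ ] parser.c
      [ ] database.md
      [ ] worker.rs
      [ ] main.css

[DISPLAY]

                              ┃Age│Emai
                              ┃───┼────
                              ┃48 │hank
                              ┃51 │fran
           ┏━━━━━━━━━━━━━━━━━━━━━━┓dave
           ┃ CheckboxTree         ┃dave
           ┠──────────────────────┨caro
           ┃>[-] workspace/       ┃bob4
           ┃   [ ] parser.h       ┃━━━━
           ┃   [ ] main.md        ┃    
           ┃   [ ] server.css     ┃    
           ┃   [ ] index.css      ┃    
           ┃   [x] auth.md        ┃    
           ┃   [ ] parser.c       ┃    
           ┃   [ ] database.md    ┃    
           ┃   [ ] worker.rs      ┃    
           ┃   [ ] main.css       ┃    
           ┃                      ┃    
           ┃                      ┃    
           ┃                      ┃    
           ┃                      ┃    
           ┗━━━━━━━━━━━━━━━━━━━━━━┛    


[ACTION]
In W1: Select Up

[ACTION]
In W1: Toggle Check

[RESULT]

                              ┃Age│Emai
                              ┃───┼────
                              ┃48 │hank
                              ┃51 │fran
           ┏━━━━━━━━━━━━━━━━━━━━━━┓dave
           ┃ CheckboxTree         ┃dave
           ┠──────────────────────┨caro
           ┃>[x] workspace/       ┃bob4
           ┃   [x] parser.h       ┃━━━━
           ┃   [x] main.md        ┃    
           ┃   [x] server.css     ┃    
           ┃   [x] index.css      ┃    
           ┃   [x] auth.md        ┃    
           ┃   [x] parser.c       ┃    
           ┃   [x] database.md    ┃    
           ┃   [x] worker.rs      ┃    
           ┃   [x] main.css       ┃    
           ┃                      ┃    
           ┃                      ┃    
           ┃                      ┃    
           ┃                      ┃    
           ┗━━━━━━━━━━━━━━━━━━━━━━┛    


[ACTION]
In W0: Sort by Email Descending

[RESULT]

                              ┃Age│Emai
                              ┃───┼────
                              ┃64 │hank
                              ┃48 │hank
           ┏━━━━━━━━━━━━━━━━━━━━━━┓hank
           ┃ CheckboxTree         ┃grac
           ┠──────────────────────┨fran
           ┃>[x] workspace/       ┃fran
           ┃   [x] parser.h       ┃━━━━
           ┃   [x] main.md        ┃    
           ┃   [x] server.css     ┃    
           ┃   [x] index.css      ┃    
           ┃   [x] auth.md        ┃    
           ┃   [x] parser.c       ┃    
           ┃   [x] database.md    ┃    
           ┃   [x] worker.rs      ┃    
           ┃   [x] main.css       ┃    
           ┃                      ┃    
           ┃                      ┃    
           ┃                      ┃    
           ┃                      ┃    
           ┗━━━━━━━━━━━━━━━━━━━━━━┛    


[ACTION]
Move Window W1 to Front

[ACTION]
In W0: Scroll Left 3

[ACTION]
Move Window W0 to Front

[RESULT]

                              ┃Age│Emai
                              ┃───┼────
                              ┃64 │hank
                              ┃48 │hank
           ┏━━━━━━━━━━━━━━━━━━┃41 │hank
           ┃ CheckboxTree     ┃62 │grac
           ┠──────────────────┃29 │fran
           ┃>[x] workspace/   ┃58 │fran
           ┃   [x] parser.h   ┗━━━━━━━━
           ┃   [x] main.md        ┃    
           ┃   [x] server.css     ┃    
           ┃   [x] index.css      ┃    
           ┃   [x] auth.md        ┃    
           ┃   [x] parser.c       ┃    
           ┃   [x] database.md    ┃    
           ┃   [x] worker.rs      ┃    
           ┃   [x] main.css       ┃    
           ┃                      ┃    
           ┃                      ┃    
           ┃                      ┃    
           ┃                      ┃    
           ┗━━━━━━━━━━━━━━━━━━━━━━┛    


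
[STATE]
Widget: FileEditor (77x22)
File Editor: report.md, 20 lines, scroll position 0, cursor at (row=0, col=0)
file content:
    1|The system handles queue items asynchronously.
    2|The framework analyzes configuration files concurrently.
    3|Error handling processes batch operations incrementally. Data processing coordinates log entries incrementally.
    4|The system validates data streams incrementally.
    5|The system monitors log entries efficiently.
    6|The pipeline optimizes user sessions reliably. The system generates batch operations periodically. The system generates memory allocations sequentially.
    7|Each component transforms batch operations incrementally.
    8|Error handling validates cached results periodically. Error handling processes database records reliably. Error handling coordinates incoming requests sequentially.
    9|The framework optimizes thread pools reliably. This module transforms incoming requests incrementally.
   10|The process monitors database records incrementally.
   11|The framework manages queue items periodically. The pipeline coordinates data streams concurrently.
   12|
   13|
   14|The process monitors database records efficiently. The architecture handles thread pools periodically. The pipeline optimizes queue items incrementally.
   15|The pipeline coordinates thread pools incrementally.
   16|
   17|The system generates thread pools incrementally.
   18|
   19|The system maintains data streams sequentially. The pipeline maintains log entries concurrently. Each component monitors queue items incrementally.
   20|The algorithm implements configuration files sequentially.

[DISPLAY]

█he system handles queue items asynchronously.                              ▲
The framework analyzes configuration files concurrently.                    █
Error handling processes batch operations incrementally. Data processing coo░
The system validates data streams incrementally.                            ░
The system monitors log entries efficiently.                                ░
The pipeline optimizes user sessions reliably. The system generates batch op░
Each component transforms batch operations incrementally.                   ░
Error handling validates cached results periodically. Error handling process░
The framework optimizes thread pools reliably. This module transforms incomi░
The process monitors database records incrementally.                        ░
The framework manages queue items periodically. The pipeline coordinates dat░
                                                                            ░
                                                                            ░
The process monitors database records efficiently. The architecture handles ░
The pipeline coordinates thread pools incrementally.                        ░
                                                                            ░
The system generates thread pools incrementally.                            ░
                                                                            ░
The system maintains data streams sequentially. The pipeline maintains log e░
The algorithm implements configuration files sequentially.                  ░
                                                                            ░
                                                                            ▼


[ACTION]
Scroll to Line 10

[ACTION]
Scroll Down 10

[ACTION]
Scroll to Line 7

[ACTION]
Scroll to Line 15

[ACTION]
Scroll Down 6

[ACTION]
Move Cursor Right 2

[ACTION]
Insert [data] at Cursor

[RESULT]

Thdata█ system handles queue items asynchronously.                          ▲
The framework analyzes configuration files concurrently.                    █
Error handling processes batch operations incrementally. Data processing coo░
The system validates data streams incrementally.                            ░
The system monitors log entries efficiently.                                ░
The pipeline optimizes user sessions reliably. The system generates batch op░
Each component transforms batch operations incrementally.                   ░
Error handling validates cached results periodically. Error handling process░
The framework optimizes thread pools reliably. This module transforms incomi░
The process monitors database records incrementally.                        ░
The framework manages queue items periodically. The pipeline coordinates dat░
                                                                            ░
                                                                            ░
The process monitors database records efficiently. The architecture handles ░
The pipeline coordinates thread pools incrementally.                        ░
                                                                            ░
The system generates thread pools incrementally.                            ░
                                                                            ░
The system maintains data streams sequentially. The pipeline maintains log e░
The algorithm implements configuration files sequentially.                  ░
                                                                            ░
                                                                            ▼


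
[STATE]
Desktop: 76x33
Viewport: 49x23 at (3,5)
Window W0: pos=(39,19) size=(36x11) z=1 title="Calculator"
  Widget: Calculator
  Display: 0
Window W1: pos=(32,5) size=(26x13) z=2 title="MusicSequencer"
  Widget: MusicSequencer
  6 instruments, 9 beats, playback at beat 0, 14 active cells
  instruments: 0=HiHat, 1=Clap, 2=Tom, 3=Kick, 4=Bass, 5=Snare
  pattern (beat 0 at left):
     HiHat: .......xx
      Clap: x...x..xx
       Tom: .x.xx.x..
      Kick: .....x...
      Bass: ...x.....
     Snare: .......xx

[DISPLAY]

                             ┏━━━━━━━━━━━━━━━━━━━
                             ┃ MusicSequencer    
                             ┠───────────────────
                             ┃      ▼12345678    
                             ┃ HiHat·······██    
                             ┃  Clap█···█··██    
                             ┃   Tom·█·██·█··    
                             ┃  Kick·····█···    
                             ┃  Bass···█·····    
                             ┃ Snare·······██    
                             ┃                   
                             ┃                   
                             ┗━━━━━━━━━━━━━━━━━━━
                                                 
                                    ┏━━━━━━━━━━━━
                                    ┃ Calculator 
                                    ┠────────────
                                    ┃            
                                    ┃┌───┬───┬───
                                    ┃│ 7 │ 8 │ 9 
                                    ┃├───┼───┼───
                                    ┃│ 4 │ 5 │ 6 
                                    ┃├───┼───┼───


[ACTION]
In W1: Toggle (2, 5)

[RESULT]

                             ┏━━━━━━━━━━━━━━━━━━━
                             ┃ MusicSequencer    
                             ┠───────────────────
                             ┃      ▼12345678    
                             ┃ HiHat·······██    
                             ┃  Clap█···█··██    
                             ┃   Tom·█·████··    
                             ┃  Kick·····█···    
                             ┃  Bass···█·····    
                             ┃ Snare·······██    
                             ┃                   
                             ┃                   
                             ┗━━━━━━━━━━━━━━━━━━━
                                                 
                                    ┏━━━━━━━━━━━━
                                    ┃ Calculator 
                                    ┠────────────
                                    ┃            
                                    ┃┌───┬───┬───
                                    ┃│ 7 │ 8 │ 9 
                                    ┃├───┼───┼───
                                    ┃│ 4 │ 5 │ 6 
                                    ┃├───┼───┼───


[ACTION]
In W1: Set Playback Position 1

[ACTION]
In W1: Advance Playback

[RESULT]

                             ┏━━━━━━━━━━━━━━━━━━━
                             ┃ MusicSequencer    
                             ┠───────────────────
                             ┃      01▼345678    
                             ┃ HiHat·······██    
                             ┃  Clap█···█··██    
                             ┃   Tom·█·████··    
                             ┃  Kick·····█···    
                             ┃  Bass···█·····    
                             ┃ Snare·······██    
                             ┃                   
                             ┃                   
                             ┗━━━━━━━━━━━━━━━━━━━
                                                 
                                    ┏━━━━━━━━━━━━
                                    ┃ Calculator 
                                    ┠────────────
                                    ┃            
                                    ┃┌───┬───┬───
                                    ┃│ 7 │ 8 │ 9 
                                    ┃├───┼───┼───
                                    ┃│ 4 │ 5 │ 6 
                                    ┃├───┼───┼───


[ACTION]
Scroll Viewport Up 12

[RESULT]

                                                 
                                                 
                                                 
                                                 
                                                 
                             ┏━━━━━━━━━━━━━━━━━━━
                             ┃ MusicSequencer    
                             ┠───────────────────
                             ┃      01▼345678    
                             ┃ HiHat·······██    
                             ┃  Clap█···█··██    
                             ┃   Tom·█·████··    
                             ┃  Kick·····█···    
                             ┃  Bass···█·····    
                             ┃ Snare·······██    
                             ┃                   
                             ┃                   
                             ┗━━━━━━━━━━━━━━━━━━━
                                                 
                                    ┏━━━━━━━━━━━━
                                    ┃ Calculator 
                                    ┠────────────
                                    ┃            


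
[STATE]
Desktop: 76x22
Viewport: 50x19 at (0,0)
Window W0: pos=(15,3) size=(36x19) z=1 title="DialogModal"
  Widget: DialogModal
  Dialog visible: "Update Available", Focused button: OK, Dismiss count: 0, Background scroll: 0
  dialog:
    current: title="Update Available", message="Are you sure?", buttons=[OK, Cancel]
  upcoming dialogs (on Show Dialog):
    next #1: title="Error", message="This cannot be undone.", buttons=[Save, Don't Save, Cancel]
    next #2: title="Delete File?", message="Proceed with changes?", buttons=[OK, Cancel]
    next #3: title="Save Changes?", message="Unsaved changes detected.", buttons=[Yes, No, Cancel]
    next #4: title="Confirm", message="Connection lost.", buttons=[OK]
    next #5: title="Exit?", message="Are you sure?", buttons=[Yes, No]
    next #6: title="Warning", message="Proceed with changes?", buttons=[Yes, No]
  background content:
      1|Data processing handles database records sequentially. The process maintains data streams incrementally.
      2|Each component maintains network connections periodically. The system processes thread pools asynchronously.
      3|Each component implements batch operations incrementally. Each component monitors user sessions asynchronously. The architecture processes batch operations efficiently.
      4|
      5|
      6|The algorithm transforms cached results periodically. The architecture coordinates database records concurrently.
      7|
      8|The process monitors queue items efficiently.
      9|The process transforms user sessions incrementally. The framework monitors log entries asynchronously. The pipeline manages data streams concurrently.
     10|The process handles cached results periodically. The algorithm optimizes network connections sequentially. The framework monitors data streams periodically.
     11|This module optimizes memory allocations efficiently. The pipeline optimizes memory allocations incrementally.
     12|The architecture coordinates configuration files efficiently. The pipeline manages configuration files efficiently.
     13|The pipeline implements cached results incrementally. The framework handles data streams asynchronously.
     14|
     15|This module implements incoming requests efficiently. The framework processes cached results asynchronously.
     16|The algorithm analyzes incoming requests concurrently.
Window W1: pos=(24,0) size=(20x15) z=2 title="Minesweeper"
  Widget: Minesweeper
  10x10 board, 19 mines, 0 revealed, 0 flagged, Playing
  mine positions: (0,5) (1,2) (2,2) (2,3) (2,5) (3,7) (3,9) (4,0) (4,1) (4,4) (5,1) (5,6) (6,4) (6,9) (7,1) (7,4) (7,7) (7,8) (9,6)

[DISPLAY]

                        ┏━━━━━━━━━━━━━━━━━━┓      
                        ┃ Minesweeper      ┃      
                        ┠──────────────────┨      
               ┏━━━━━━━━┃■■■■■■■■■■        ┃━━━━━━
               ┃ DialogM┃■■■■■■■■■■        ┃      
               ┠────────┃■■■■■■■■■■        ┃──────
               ┃Data pro┃■■■■■■■■■■        ┃base r
               ┃Each com┃■■■■■■■■■■        ┃work c
               ┃Each com┃■■■■■■■■■■        ┃tch op
               ┃        ┃■■■■■■■■■■        ┃      
               ┃        ┃■■■■■■■■■■        ┃      
               ┃The alg┌┃■■■■■■■■■■        ┃hed re
               ┃       │┃■■■■■■■■■■        ┃      
               ┃The pro│┃                  ┃tems e
               ┃The pro│┗━━━━━━━━━━━━━━━━━━┛sessio
               ┃The pro└──────────────────┘results
               ┃This module optimizes memory alloc
               ┃The architecture coordinates confi
               ┃The pipeline implements cached res


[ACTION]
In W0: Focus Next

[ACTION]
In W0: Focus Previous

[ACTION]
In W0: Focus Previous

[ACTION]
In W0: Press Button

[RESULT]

                        ┏━━━━━━━━━━━━━━━━━━┓      
                        ┃ Minesweeper      ┃      
                        ┠──────────────────┨      
               ┏━━━━━━━━┃■■■■■■■■■■        ┃━━━━━━
               ┃ DialogM┃■■■■■■■■■■        ┃      
               ┠────────┃■■■■■■■■■■        ┃──────
               ┃Data pro┃■■■■■■■■■■        ┃base r
               ┃Each com┃■■■■■■■■■■        ┃work c
               ┃Each com┃■■■■■■■■■■        ┃tch op
               ┃        ┃■■■■■■■■■■        ┃      
               ┃        ┃■■■■■■■■■■        ┃      
               ┃The algo┃■■■■■■■■■■        ┃hed re
               ┃        ┃■■■■■■■■■■        ┃      
               ┃The proc┃                  ┃tems e
               ┃The proc┗━━━━━━━━━━━━━━━━━━┛sessio
               ┃The process handles cached results
               ┃This module optimizes memory alloc
               ┃The architecture coordinates confi
               ┃The pipeline implements cached res


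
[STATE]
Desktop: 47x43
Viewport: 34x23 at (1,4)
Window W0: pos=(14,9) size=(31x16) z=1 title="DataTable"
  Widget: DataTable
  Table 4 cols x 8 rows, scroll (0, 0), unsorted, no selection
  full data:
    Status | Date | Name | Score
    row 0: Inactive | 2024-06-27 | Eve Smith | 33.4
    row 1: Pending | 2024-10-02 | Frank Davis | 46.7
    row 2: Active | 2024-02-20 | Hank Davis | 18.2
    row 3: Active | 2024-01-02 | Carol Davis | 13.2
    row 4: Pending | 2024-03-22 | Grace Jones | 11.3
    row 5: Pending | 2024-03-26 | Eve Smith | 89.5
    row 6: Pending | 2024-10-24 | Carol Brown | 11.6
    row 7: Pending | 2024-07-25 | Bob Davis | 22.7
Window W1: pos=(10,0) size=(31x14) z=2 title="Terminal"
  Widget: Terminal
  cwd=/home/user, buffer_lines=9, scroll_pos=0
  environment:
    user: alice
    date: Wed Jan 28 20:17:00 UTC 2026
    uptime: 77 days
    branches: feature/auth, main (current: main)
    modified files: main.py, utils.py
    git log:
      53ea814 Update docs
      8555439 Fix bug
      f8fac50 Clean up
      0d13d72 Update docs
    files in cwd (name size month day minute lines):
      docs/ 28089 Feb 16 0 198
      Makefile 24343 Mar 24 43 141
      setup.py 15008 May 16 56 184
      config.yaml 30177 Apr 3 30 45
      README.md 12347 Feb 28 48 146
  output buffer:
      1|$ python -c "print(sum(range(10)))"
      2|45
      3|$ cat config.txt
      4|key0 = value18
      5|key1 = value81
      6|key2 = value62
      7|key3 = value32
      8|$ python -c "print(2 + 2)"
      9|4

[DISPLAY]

         ┃45                      
         ┃$ cat config.txt        
         ┃key0 = value18          
         ┃key1 = value81          
         ┃key2 = value62          
         ┃key3 = value32          
         ┃$ python -c "print(2 + 2
         ┃4                       
         ┃$ █                     
         ┗━━━━━━━━━━━━━━━━━━━━━━━━
             ┃Inactive│2024-06-27│
             ┃Pending │2024-10-02│
             ┃Active  │2024-02-20│
             ┃Active  │2024-01-02│
             ┃Pending │2024-03-22│
             ┃Pending │2024-03-26│
             ┃Pending │2024-10-24│
             ┃Pending │2024-07-25│
             ┃                    
             ┃                    
             ┗━━━━━━━━━━━━━━━━━━━━
                                  
                                  


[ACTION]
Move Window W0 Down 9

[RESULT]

         ┃45                      
         ┃$ cat config.txt        
         ┃key0 = value18          
         ┃key1 = value81          
         ┃key2 = value62          
         ┃key3 = value32          
         ┃$ python -c "print(2 + 2
         ┃4                       
         ┃$ █                     
         ┗━━━━━━━━━━━━━━━━━━━━━━━━
                                  
                                  
                                  
                                  
             ┏━━━━━━━━━━━━━━━━━━━━
             ┃ DataTable          
             ┠────────────────────
             ┃Status  │Date      │
             ┃────────┼──────────┼
             ┃Inactive│2024-06-27│
             ┃Pending │2024-10-02│
             ┃Active  │2024-02-20│
             ┃Active  │2024-01-02│


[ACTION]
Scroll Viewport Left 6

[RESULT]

          ┃45                     
          ┃$ cat config.txt       
          ┃key0 = value18         
          ┃key1 = value81         
          ┃key2 = value62         
          ┃key3 = value32         
          ┃$ python -c "print(2 + 
          ┃4                      
          ┃$ █                    
          ┗━━━━━━━━━━━━━━━━━━━━━━━
                                  
                                  
                                  
                                  
              ┏━━━━━━━━━━━━━━━━━━━
              ┃ DataTable         
              ┠───────────────────
              ┃Status  │Date      
              ┃────────┼──────────
              ┃Inactive│2024-06-27
              ┃Pending │2024-10-02
              ┃Active  │2024-02-20
              ┃Active  │2024-01-02


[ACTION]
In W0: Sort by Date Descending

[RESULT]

          ┃45                     
          ┃$ cat config.txt       
          ┃key0 = value18         
          ┃key1 = value81         
          ┃key2 = value62         
          ┃key3 = value32         
          ┃$ python -c "print(2 + 
          ┃4                      
          ┃$ █                    
          ┗━━━━━━━━━━━━━━━━━━━━━━━
                                  
                                  
                                  
                                  
              ┏━━━━━━━━━━━━━━━━━━━
              ┃ DataTable         
              ┠───────────────────
              ┃Status  │Date     ▼
              ┃────────┼──────────
              ┃Pending │2024-10-24
              ┃Pending │2024-10-02
              ┃Pending │2024-07-25
              ┃Inactive│2024-06-27


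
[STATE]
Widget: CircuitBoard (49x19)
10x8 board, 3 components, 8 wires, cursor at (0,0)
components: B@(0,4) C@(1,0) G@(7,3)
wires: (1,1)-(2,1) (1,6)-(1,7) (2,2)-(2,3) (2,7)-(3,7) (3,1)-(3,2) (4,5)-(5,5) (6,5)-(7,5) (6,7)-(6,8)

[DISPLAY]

   0 1 2 3 4 5 6 7 8 9                           
0  [.]              B                            
                                                 
1   C   ·                   · ─ ·                
        │                                        
2       ·   · ─ ·               ·                
                                │                
3       · ─ ·                   ·                
                                                 
4                       ·                        
                        │                        
5                       ·                        
                                                 
6                       ·       · ─ ·            
                        │                        
7               G       ·                        
Cursor: (0,0)                                    
                                                 
                                                 


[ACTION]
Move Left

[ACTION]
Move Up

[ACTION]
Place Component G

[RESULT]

   0 1 2 3 4 5 6 7 8 9                           
0  [G]              B                            
                                                 
1   C   ·                   · ─ ·                
        │                                        
2       ·   · ─ ·               ·                
                                │                
3       · ─ ·                   ·                
                                                 
4                       ·                        
                        │                        
5                       ·                        
                                                 
6                       ·       · ─ ·            
                        │                        
7               G       ·                        
Cursor: (0,0)                                    
                                                 
                                                 


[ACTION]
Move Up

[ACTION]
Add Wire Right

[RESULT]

   0 1 2 3 4 5 6 7 8 9                           
0  [G]─ ·           B                            
                                                 
1   C   ·                   · ─ ·                
        │                                        
2       ·   · ─ ·               ·                
                                │                
3       · ─ ·                   ·                
                                                 
4                       ·                        
                        │                        
5                       ·                        
                                                 
6                       ·       · ─ ·            
                        │                        
7               G       ·                        
Cursor: (0,0)                                    
                                                 
                                                 
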